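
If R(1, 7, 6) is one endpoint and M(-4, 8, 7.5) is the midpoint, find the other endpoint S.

S = 2M - R
  = (2·(-4) - 1, 2·8 - 7, 2·7.5 - 6)
  = (-8 - 1, 16 - 7, 15 - 6)
  = (-9, 9, 9)

(-9, 9, 9)


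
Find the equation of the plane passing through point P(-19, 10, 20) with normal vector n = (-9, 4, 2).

The plane through P with normal n = (a, b, c) satisfies n·(r - P) = 0,
i.e. ax + by + cz = a·x₀ + b·y₀ + c·z₀.
d = (-9)·(-19) + 4·10 + 2·20
  = 171 + 40 + 40
  = 251
Equation: -9x + 4y + 2z = 251

-9x + 4y + 2z = 251


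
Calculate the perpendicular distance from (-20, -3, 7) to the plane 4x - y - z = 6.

distance = |a·x₀ + b·y₀ + c·z₀ - d| / √(a² + b² + c²)
  = |4·(-20) + (-1)·(-3) + (-1)·7 - 6| / √(4² + (-1)² + (-1)²)
  = |-80 + 3 - 7 - 6| / √(16 + 1 + 1)
  = |-90| / √18
  = 90 / 4.243
  ≈ 21.21

21.21


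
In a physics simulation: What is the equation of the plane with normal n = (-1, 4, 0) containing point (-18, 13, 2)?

The plane through P with normal n = (a, b, c) satisfies n·(r - P) = 0,
i.e. ax + by + cz = a·x₀ + b·y₀ + c·z₀.
d = (-1)·(-18) + 4·13 + 0·2
  = 18 + 52 + 0
  = 70
Equation: -x + 4y = 70

-x + 4y = 70


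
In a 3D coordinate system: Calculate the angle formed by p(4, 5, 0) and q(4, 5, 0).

p·q = 4·4 + 5·5 + 0·0 = 16 + 25 + 0 = 41
|p| = √(4² + 5² + 0²) = √41 ≈ 6.403
|q| = √(4² + 5² + 0²) = √41 ≈ 6.403
cos θ = (p·q)/(|p||q|) = 41/(6.403·6.403) ≈ 1
θ = arccos(1) ≈ 0°

0°


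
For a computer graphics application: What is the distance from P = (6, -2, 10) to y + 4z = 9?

distance = |a·x₀ + b·y₀ + c·z₀ - d| / √(a² + b² + c²)
  = |0·6 + 1·(-2) + 4·10 - 9| / √(0² + 1² + 4²)
  = |0 - 2 + 40 - 9| / √(0 + 1 + 16)
  = |29| / √17
  = 29 / 4.123
  ≈ 7.034

7.034


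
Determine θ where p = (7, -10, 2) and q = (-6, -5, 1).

p·q = 7·(-6) + (-10)·(-5) + 2·1 = -42 + 50 + 2 = 10
|p| = √(7² + (-10)² + 2²) = √153 ≈ 12.37
|q| = √((-6)² + (-5)² + 1²) = √62 ≈ 7.874
cos θ = (p·q)/(|p||q|) = 10/(12.37·7.874) ≈ 0.1027
θ = arccos(0.1027) ≈ 84.11°

84.11°


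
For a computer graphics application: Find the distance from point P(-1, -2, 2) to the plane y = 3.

distance = |a·x₀ + b·y₀ + c·z₀ - d| / √(a² + b² + c²)
  = |0·(-1) + 1·(-2) + 0·2 - 3| / √(0² + 1² + 0²)
  = |0 - 2 + 0 - 3| / √(0 + 1 + 0)
  = |-5| / √1
  = 5 / 1
  ≈ 5

5


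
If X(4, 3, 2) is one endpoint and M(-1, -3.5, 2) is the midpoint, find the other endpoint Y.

Y = 2M - X
  = (2·(-1) - 4, 2·(-3.5) - 3, 2·2 - 2)
  = (-2 - 4, -7 - 3, 4 - 2)
  = (-6, -10, 2)

(-6, -10, 2)


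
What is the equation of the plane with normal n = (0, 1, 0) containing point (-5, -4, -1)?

The plane through P with normal n = (a, b, c) satisfies n·(r - P) = 0,
i.e. ax + by + cz = a·x₀ + b·y₀ + c·z₀.
d = 0·(-5) + 1·(-4) + 0·(-1)
  = 0 - 4 + 0
  = -4
Equation: y = -4

y = -4


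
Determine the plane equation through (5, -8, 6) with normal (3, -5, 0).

The plane through P with normal n = (a, b, c) satisfies n·(r - P) = 0,
i.e. ax + by + cz = a·x₀ + b·y₀ + c·z₀.
d = 3·5 + (-5)·(-8) + 0·6
  = 15 + 40 + 0
  = 55
Equation: 3x - 5y = 55

3x - 5y = 55


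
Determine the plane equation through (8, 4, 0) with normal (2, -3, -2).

The plane through P with normal n = (a, b, c) satisfies n·(r - P) = 0,
i.e. ax + by + cz = a·x₀ + b·y₀ + c·z₀.
d = 2·8 + (-3)·4 + (-2)·0
  = 16 - 12 + 0
  = 4
Equation: 2x - 3y - 2z = 4

2x - 3y - 2z = 4


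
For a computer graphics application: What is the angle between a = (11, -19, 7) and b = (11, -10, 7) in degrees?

a·b = 11·11 + (-19)·(-10) + 7·7 = 121 + 190 + 49 = 360
|a| = √(11² + (-19)² + 7²) = √531 ≈ 23.04
|b| = √(11² + (-10)² + 7²) = √270 ≈ 16.43
cos θ = (a·b)/(|a||b|) = 360/(23.04·16.43) ≈ 0.9508
θ = arccos(0.9508) ≈ 18.05°

18.05°


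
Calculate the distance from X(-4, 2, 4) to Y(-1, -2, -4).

d = √[(x₂-x₁)² + (y₂-y₁)² + (z₂-z₁)²]
  = √[3² + (-4)² + (-8)²]
  = √[9 + 16 + 64]
  = √89
  ≈ 9.434

9.434


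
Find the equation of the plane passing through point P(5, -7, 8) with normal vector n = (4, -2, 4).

The plane through P with normal n = (a, b, c) satisfies n·(r - P) = 0,
i.e. ax + by + cz = a·x₀ + b·y₀ + c·z₀.
d = 4·5 + (-2)·(-7) + 4·8
  = 20 + 14 + 32
  = 66
Equation: 4x - 2y + 4z = 66

4x - 2y + 4z = 66


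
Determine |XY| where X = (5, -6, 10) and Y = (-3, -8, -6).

d = √[(x₂-x₁)² + (y₂-y₁)² + (z₂-z₁)²]
  = √[(-8)² + (-2)² + (-16)²]
  = √[64 + 4 + 256]
  = √324
  ≈ 18

18


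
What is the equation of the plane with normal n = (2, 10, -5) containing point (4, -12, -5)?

The plane through P with normal n = (a, b, c) satisfies n·(r - P) = 0,
i.e. ax + by + cz = a·x₀ + b·y₀ + c·z₀.
d = 2·4 + 10·(-12) + (-5)·(-5)
  = 8 - 120 + 25
  = -87
Equation: 2x + 10y - 5z = -87

2x + 10y - 5z = -87


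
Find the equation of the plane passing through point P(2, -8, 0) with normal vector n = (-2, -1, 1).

The plane through P with normal n = (a, b, c) satisfies n·(r - P) = 0,
i.e. ax + by + cz = a·x₀ + b·y₀ + c·z₀.
d = (-2)·2 + (-1)·(-8) + 1·0
  = -4 + 8 + 0
  = 4
Equation: -2x - y + z = 4

-2x - y + z = 4


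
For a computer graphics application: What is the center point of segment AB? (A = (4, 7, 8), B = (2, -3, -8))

M = ((x₁+x₂)/2, (y₁+y₂)/2, (z₁+z₂)/2)
  = ((4 + 2)/2, (7 - 3)/2, (8 - 8)/2)
  = (6/2, 4/2, 0/2)
  = (3, 2, 0)

(3, 2, 0)


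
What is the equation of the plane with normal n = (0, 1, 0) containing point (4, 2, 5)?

The plane through P with normal n = (a, b, c) satisfies n·(r - P) = 0,
i.e. ax + by + cz = a·x₀ + b·y₀ + c·z₀.
d = 0·4 + 1·2 + 0·5
  = 0 + 2 + 0
  = 2
Equation: y = 2

y = 2


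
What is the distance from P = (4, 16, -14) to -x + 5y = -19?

distance = |a·x₀ + b·y₀ + c·z₀ - d| / √(a² + b² + c²)
  = |(-1)·4 + 5·16 + 0·(-14) - (-19)| / √((-1)² + 5² + 0²)
  = |-4 + 80 + 0 + 19| / √(1 + 25 + 0)
  = |95| / √26
  = 95 / 5.099
  ≈ 18.63

18.63


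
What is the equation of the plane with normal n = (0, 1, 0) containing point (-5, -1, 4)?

The plane through P with normal n = (a, b, c) satisfies n·(r - P) = 0,
i.e. ax + by + cz = a·x₀ + b·y₀ + c·z₀.
d = 0·(-5) + 1·(-1) + 0·4
  = 0 - 1 + 0
  = -1
Equation: y = -1

y = -1


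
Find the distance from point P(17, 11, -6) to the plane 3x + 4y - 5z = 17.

distance = |a·x₀ + b·y₀ + c·z₀ - d| / √(a² + b² + c²)
  = |3·17 + 4·11 + (-5)·(-6) - 17| / √(3² + 4² + (-5)²)
  = |51 + 44 + 30 - 17| / √(9 + 16 + 25)
  = |108| / √50
  = 108 / 7.071
  ≈ 15.27

15.27


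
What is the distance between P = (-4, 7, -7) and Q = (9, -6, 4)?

d = √[(x₂-x₁)² + (y₂-y₁)² + (z₂-z₁)²]
  = √[13² + (-13)² + 11²]
  = √[169 + 169 + 121]
  = √459
  ≈ 21.42

21.42


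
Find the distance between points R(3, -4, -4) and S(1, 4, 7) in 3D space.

d = √[(x₂-x₁)² + (y₂-y₁)² + (z₂-z₁)²]
  = √[(-2)² + 8² + 11²]
  = √[4 + 64 + 121]
  = √189
  ≈ 13.75

13.75


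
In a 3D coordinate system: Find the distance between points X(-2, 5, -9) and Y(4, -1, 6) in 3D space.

d = √[(x₂-x₁)² + (y₂-y₁)² + (z₂-z₁)²]
  = √[6² + (-6)² + 15²]
  = √[36 + 36 + 225]
  = √297
  ≈ 17.23

17.23


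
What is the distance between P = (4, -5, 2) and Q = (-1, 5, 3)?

d = √[(x₂-x₁)² + (y₂-y₁)² + (z₂-z₁)²]
  = √[(-5)² + 10² + 1²]
  = √[25 + 100 + 1]
  = √126
  ≈ 11.22

11.22


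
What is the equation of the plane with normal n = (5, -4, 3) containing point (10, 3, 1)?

The plane through P with normal n = (a, b, c) satisfies n·(r - P) = 0,
i.e. ax + by + cz = a·x₀ + b·y₀ + c·z₀.
d = 5·10 + (-4)·3 + 3·1
  = 50 - 12 + 3
  = 41
Equation: 5x - 4y + 3z = 41

5x - 4y + 3z = 41


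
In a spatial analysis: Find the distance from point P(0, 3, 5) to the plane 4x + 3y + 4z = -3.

distance = |a·x₀ + b·y₀ + c·z₀ - d| / √(a² + b² + c²)
  = |4·0 + 3·3 + 4·5 - (-3)| / √(4² + 3² + 4²)
  = |0 + 9 + 20 + 3| / √(16 + 9 + 16)
  = |32| / √41
  = 32 / 6.403
  ≈ 4.998

4.998


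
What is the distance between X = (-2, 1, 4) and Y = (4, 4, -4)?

d = √[(x₂-x₁)² + (y₂-y₁)² + (z₂-z₁)²]
  = √[6² + 3² + (-8)²]
  = √[36 + 9 + 64]
  = √109
  ≈ 10.44

10.44


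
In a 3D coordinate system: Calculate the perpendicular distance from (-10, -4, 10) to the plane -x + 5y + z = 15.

distance = |a·x₀ + b·y₀ + c·z₀ - d| / √(a² + b² + c²)
  = |(-1)·(-10) + 5·(-4) + 1·10 - 15| / √((-1)² + 5² + 1²)
  = |10 - 20 + 10 - 15| / √(1 + 25 + 1)
  = |-15| / √27
  = 15 / 5.196
  ≈ 2.887

2.887


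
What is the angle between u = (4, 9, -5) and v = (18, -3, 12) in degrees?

u·v = 4·18 + 9·(-3) + (-5)·12 = 72 - 27 - 60 = -15
|u| = √(4² + 9² + (-5)²) = √122 ≈ 11.05
|v| = √(18² + (-3)² + 12²) = √477 ≈ 21.84
cos θ = (u·v)/(|u||v|) = -15/(11.05·21.84) ≈ -0.06218
θ = arccos(-0.06218) ≈ 93.56°

93.56°


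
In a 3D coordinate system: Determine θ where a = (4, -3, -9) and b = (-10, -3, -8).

a·b = 4·(-10) + (-3)·(-3) + (-9)·(-8) = -40 + 9 + 72 = 41
|a| = √(4² + (-3)² + (-9)²) = √106 ≈ 10.3
|b| = √((-10)² + (-3)² + (-8)²) = √173 ≈ 13.15
cos θ = (a·b)/(|a||b|) = 41/(10.3·13.15) ≈ 0.3028
θ = arccos(0.3028) ≈ 72.38°

72.38°


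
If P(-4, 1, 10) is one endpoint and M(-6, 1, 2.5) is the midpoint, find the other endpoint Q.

Q = 2M - P
  = (2·(-6) - (-4), 2·1 - 1, 2·2.5 - 10)
  = (-12 + 4, 2 - 1, 5 - 10)
  = (-8, 1, -5)

(-8, 1, -5)


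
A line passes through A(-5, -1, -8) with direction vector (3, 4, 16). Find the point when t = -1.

P(t) = A + t·d
  = (-5 + 3·(-1), -1 + 4·(-1), -8 + 16·(-1))
  = (-5 - 3, -1 - 4, -8 - 16)
  = (-8, -5, -24)

(-8, -5, -24)


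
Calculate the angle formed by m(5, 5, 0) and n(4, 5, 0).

m·n = 5·4 + 5·5 + 0·0 = 20 + 25 + 0 = 45
|m| = √(5² + 5² + 0²) = √50 ≈ 7.071
|n| = √(4² + 5² + 0²) = √41 ≈ 6.403
cos θ = (m·n)/(|m||n|) = 45/(7.071·6.403) ≈ 0.9939
θ = arccos(0.9939) ≈ 6.34°

6.34°


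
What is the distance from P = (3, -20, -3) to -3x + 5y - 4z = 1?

distance = |a·x₀ + b·y₀ + c·z₀ - d| / √(a² + b² + c²)
  = |(-3)·3 + 5·(-20) + (-4)·(-3) - 1| / √((-3)² + 5² + (-4)²)
  = |-9 - 100 + 12 - 1| / √(9 + 25 + 16)
  = |-98| / √50
  = 98 / 7.071
  ≈ 13.86

13.86


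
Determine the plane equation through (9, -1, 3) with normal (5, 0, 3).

The plane through P with normal n = (a, b, c) satisfies n·(r - P) = 0,
i.e. ax + by + cz = a·x₀ + b·y₀ + c·z₀.
d = 5·9 + 0·(-1) + 3·3
  = 45 + 0 + 9
  = 54
Equation: 5x + 3z = 54

5x + 3z = 54


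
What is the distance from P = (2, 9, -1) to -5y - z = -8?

distance = |a·x₀ + b·y₀ + c·z₀ - d| / √(a² + b² + c²)
  = |0·2 + (-5)·9 + (-1)·(-1) - (-8)| / √(0² + (-5)² + (-1)²)
  = |0 - 45 + 1 + 8| / √(0 + 25 + 1)
  = |-36| / √26
  = 36 / 5.099
  ≈ 7.06

7.06


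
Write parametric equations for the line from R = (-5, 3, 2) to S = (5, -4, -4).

Direction vector d = S - R = (5 + 5, -4 - 3, -4 - 2) = (10, -7, -6)
Parametric form r = R + t·d:
x = -5 + 10t, y = 3 - 7t, z = 2 - 6t

x = -5 + 10t, y = 3 - 7t, z = 2 - 6t


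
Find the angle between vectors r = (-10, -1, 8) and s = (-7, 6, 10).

r·s = (-10)·(-7) + (-1)·6 + 8·10 = 70 - 6 + 80 = 144
|r| = √((-10)² + (-1)² + 8²) = √165 ≈ 12.85
|s| = √((-7)² + 6² + 10²) = √185 ≈ 13.6
cos θ = (r·s)/(|r||s|) = 144/(12.85·13.6) ≈ 0.8242
θ = arccos(0.8242) ≈ 34.49°

34.49°


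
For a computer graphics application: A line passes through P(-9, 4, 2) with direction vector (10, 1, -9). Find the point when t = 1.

P(t) = P + t·d
  = (-9 + 10·1, 4 + 1·1, 2 + (-9)·1)
  = (-9 + 10, 4 + 1, 2 - 9)
  = (1, 5, -7)

(1, 5, -7)


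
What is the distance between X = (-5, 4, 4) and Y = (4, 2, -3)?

d = √[(x₂-x₁)² + (y₂-y₁)² + (z₂-z₁)²]
  = √[9² + (-2)² + (-7)²]
  = √[81 + 4 + 49]
  = √134
  ≈ 11.58

11.58


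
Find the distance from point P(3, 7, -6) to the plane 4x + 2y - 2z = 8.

distance = |a·x₀ + b·y₀ + c·z₀ - d| / √(a² + b² + c²)
  = |4·3 + 2·7 + (-2)·(-6) - 8| / √(4² + 2² + (-2)²)
  = |12 + 14 + 12 - 8| / √(16 + 4 + 4)
  = |30| / √24
  = 30 / 4.899
  ≈ 6.124

6.124


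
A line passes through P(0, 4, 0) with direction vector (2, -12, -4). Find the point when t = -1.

P(t) = P + t·d
  = (0 + 2·(-1), 4 + (-12)·(-1), 0 + (-4)·(-1))
  = (0 - 2, 4 + 12, 0 + 4)
  = (-2, 16, 4)

(-2, 16, 4)


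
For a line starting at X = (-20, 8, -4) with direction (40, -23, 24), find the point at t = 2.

P(t) = X + t·d
  = (-20 + 40·2, 8 + (-23)·2, -4 + 24·2)
  = (-20 + 80, 8 - 46, -4 + 48)
  = (60, -38, 44)

(60, -38, 44)


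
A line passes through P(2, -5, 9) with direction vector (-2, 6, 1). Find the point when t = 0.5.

P(t) = P + t·d
  = (2 + (-2)·0.5, -5 + 6·0.5, 9 + 1·0.5)
  = (2 - 1, -5 + 3, 9 + 0.5)
  = (1, -2, 9.5)

(1, -2, 9.5)


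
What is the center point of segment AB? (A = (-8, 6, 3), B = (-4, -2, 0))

M = ((x₁+x₂)/2, (y₁+y₂)/2, (z₁+z₂)/2)
  = ((-8 - 4)/2, (6 - 2)/2, (3 + 0)/2)
  = (-12/2, 4/2, 3/2)
  = (-6, 2, 1.5)

(-6, 2, 1.5)


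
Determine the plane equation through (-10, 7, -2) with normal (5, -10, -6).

The plane through P with normal n = (a, b, c) satisfies n·(r - P) = 0,
i.e. ax + by + cz = a·x₀ + b·y₀ + c·z₀.
d = 5·(-10) + (-10)·7 + (-6)·(-2)
  = -50 - 70 + 12
  = -108
Equation: 5x - 10y - 6z = -108

5x - 10y - 6z = -108


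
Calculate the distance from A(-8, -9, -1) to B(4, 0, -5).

d = √[(x₂-x₁)² + (y₂-y₁)² + (z₂-z₁)²]
  = √[12² + 9² + (-4)²]
  = √[144 + 81 + 16]
  = √241
  ≈ 15.52

15.52


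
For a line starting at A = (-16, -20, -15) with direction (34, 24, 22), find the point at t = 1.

P(t) = A + t·d
  = (-16 + 34·1, -20 + 24·1, -15 + 22·1)
  = (-16 + 34, -20 + 24, -15 + 22)
  = (18, 4, 7)

(18, 4, 7)


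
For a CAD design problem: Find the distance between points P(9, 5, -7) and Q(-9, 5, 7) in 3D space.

d = √[(x₂-x₁)² + (y₂-y₁)² + (z₂-z₁)²]
  = √[(-18)² + 0² + 14²]
  = √[324 + 0 + 196]
  = √520
  ≈ 22.8

22.8


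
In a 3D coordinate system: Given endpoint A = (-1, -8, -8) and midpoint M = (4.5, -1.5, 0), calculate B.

B = 2M - A
  = (2·4.5 - (-1), 2·(-1.5) - (-8), 2·0 - (-8))
  = (9 + 1, -3 + 8, 0 + 8)
  = (10, 5, 8)

(10, 5, 8)


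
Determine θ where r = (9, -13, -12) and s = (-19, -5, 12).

r·s = 9·(-19) + (-13)·(-5) + (-12)·12 = -171 + 65 - 144 = -250
|r| = √(9² + (-13)² + (-12)²) = √394 ≈ 19.85
|s| = √((-19)² + (-5)² + 12²) = √530 ≈ 23.02
cos θ = (r·s)/(|r||s|) = -250/(19.85·23.02) ≈ -0.5471
θ = arccos(-0.5471) ≈ 123.2°

123.2°


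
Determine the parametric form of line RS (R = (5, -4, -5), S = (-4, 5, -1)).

Direction vector d = S - R = (-4 - 5, 5 + 4, -1 + 5) = (-9, 9, 4)
Parametric form r = R + t·d:
x = 5 - 9t, y = -4 + 9t, z = -5 + 4t

x = 5 - 9t, y = -4 + 9t, z = -5 + 4t


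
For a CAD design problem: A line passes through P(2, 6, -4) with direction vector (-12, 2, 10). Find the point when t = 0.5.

P(t) = P + t·d
  = (2 + (-12)·0.5, 6 + 2·0.5, -4 + 10·0.5)
  = (2 - 6, 6 + 1, -4 + 5)
  = (-4, 7, 1)

(-4, 7, 1)


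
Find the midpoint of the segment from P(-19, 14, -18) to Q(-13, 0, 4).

M = ((x₁+x₂)/2, (y₁+y₂)/2, (z₁+z₂)/2)
  = ((-19 - 13)/2, (14 + 0)/2, (-18 + 4)/2)
  = (-32/2, 14/2, -14/2)
  = (-16, 7, -7)

(-16, 7, -7)


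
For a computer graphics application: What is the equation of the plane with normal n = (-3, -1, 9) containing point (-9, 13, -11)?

The plane through P with normal n = (a, b, c) satisfies n·(r - P) = 0,
i.e. ax + by + cz = a·x₀ + b·y₀ + c·z₀.
d = (-3)·(-9) + (-1)·13 + 9·(-11)
  = 27 - 13 - 99
  = -85
Equation: -3x - y + 9z = -85

-3x - y + 9z = -85


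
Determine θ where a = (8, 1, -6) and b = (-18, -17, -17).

a·b = 8·(-18) + 1·(-17) + (-6)·(-17) = -144 - 17 + 102 = -59
|a| = √(8² + 1² + (-6)²) = √101 ≈ 10.05
|b| = √((-18)² + (-17)² + (-17)²) = √902 ≈ 30.03
cos θ = (a·b)/(|a||b|) = -59/(10.05·30.03) ≈ -0.1955
θ = arccos(-0.1955) ≈ 101.3°

101.3°


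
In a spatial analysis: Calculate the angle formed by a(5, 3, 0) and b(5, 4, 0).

a·b = 5·5 + 3·4 + 0·0 = 25 + 12 + 0 = 37
|a| = √(5² + 3² + 0²) = √34 ≈ 5.831
|b| = √(5² + 4² + 0²) = √41 ≈ 6.403
cos θ = (a·b)/(|a||b|) = 37/(5.831·6.403) ≈ 0.991
θ = arccos(0.991) ≈ 7.696°

7.696°


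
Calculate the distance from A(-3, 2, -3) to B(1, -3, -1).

d = √[(x₂-x₁)² + (y₂-y₁)² + (z₂-z₁)²]
  = √[4² + (-5)² + 2²]
  = √[16 + 25 + 4]
  = √45
  ≈ 6.708

6.708


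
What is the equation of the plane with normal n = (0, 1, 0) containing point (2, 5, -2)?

The plane through P with normal n = (a, b, c) satisfies n·(r - P) = 0,
i.e. ax + by + cz = a·x₀ + b·y₀ + c·z₀.
d = 0·2 + 1·5 + 0·(-2)
  = 0 + 5 + 0
  = 5
Equation: y = 5

y = 5


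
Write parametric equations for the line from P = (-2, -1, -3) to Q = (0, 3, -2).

Direction vector d = Q - P = (0 + 2, 3 + 1, -2 + 3) = (2, 4, 1)
Parametric form r = P + t·d:
x = -2 + 2t, y = -1 + 4t, z = -3 + t

x = -2 + 2t, y = -1 + 4t, z = -3 + t


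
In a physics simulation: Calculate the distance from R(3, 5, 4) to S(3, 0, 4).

d = √[(x₂-x₁)² + (y₂-y₁)² + (z₂-z₁)²]
  = √[0² + (-5)² + 0²]
  = √[0 + 25 + 0]
  = √25
  ≈ 5

5


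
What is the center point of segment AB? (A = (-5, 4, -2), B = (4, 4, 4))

M = ((x₁+x₂)/2, (y₁+y₂)/2, (z₁+z₂)/2)
  = ((-5 + 4)/2, (4 + 4)/2, (-2 + 4)/2)
  = (-1/2, 8/2, 2/2)
  = (-0.5, 4, 1)

(-0.5, 4, 1)


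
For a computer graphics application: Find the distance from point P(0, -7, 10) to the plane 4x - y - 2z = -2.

distance = |a·x₀ + b·y₀ + c·z₀ - d| / √(a² + b² + c²)
  = |4·0 + (-1)·(-7) + (-2)·10 - (-2)| / √(4² + (-1)² + (-2)²)
  = |0 + 7 - 20 + 2| / √(16 + 1 + 4)
  = |-11| / √21
  = 11 / 4.583
  ≈ 2.4

2.4


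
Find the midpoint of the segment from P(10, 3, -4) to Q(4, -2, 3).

M = ((x₁+x₂)/2, (y₁+y₂)/2, (z₁+z₂)/2)
  = ((10 + 4)/2, (3 - 2)/2, (-4 + 3)/2)
  = (14/2, 1/2, -1/2)
  = (7, 0.5, -0.5)

(7, 0.5, -0.5)


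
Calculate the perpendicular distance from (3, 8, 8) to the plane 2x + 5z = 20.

distance = |a·x₀ + b·y₀ + c·z₀ - d| / √(a² + b² + c²)
  = |2·3 + 0·8 + 5·8 - 20| / √(2² + 0² + 5²)
  = |6 + 0 + 40 - 20| / √(4 + 0 + 25)
  = |26| / √29
  = 26 / 5.385
  ≈ 4.828

4.828


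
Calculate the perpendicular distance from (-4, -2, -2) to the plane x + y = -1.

distance = |a·x₀ + b·y₀ + c·z₀ - d| / √(a² + b² + c²)
  = |1·(-4) + 1·(-2) + 0·(-2) - (-1)| / √(1² + 1² + 0²)
  = |-4 - 2 + 0 + 1| / √(1 + 1 + 0)
  = |-5| / √2
  = 5 / 1.414
  ≈ 3.536

3.536


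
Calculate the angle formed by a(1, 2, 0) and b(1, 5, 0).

a·b = 1·1 + 2·5 + 0·0 = 1 + 10 + 0 = 11
|a| = √(1² + 2² + 0²) = √5 ≈ 2.236
|b| = √(1² + 5² + 0²) = √26 ≈ 5.099
cos θ = (a·b)/(|a||b|) = 11/(2.236·5.099) ≈ 0.9648
θ = arccos(0.9648) ≈ 15.26°

15.26°


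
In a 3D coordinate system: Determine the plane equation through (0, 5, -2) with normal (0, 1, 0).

The plane through P with normal n = (a, b, c) satisfies n·(r - P) = 0,
i.e. ax + by + cz = a·x₀ + b·y₀ + c·z₀.
d = 0·0 + 1·5 + 0·(-2)
  = 0 + 5 + 0
  = 5
Equation: y = 5

y = 5


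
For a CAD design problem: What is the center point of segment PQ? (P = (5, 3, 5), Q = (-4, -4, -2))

M = ((x₁+x₂)/2, (y₁+y₂)/2, (z₁+z₂)/2)
  = ((5 - 4)/2, (3 - 4)/2, (5 - 2)/2)
  = (1/2, -1/2, 3/2)
  = (0.5, -0.5, 1.5)

(0.5, -0.5, 1.5)


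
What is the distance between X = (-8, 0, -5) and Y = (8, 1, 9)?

d = √[(x₂-x₁)² + (y₂-y₁)² + (z₂-z₁)²]
  = √[16² + 1² + 14²]
  = √[256 + 1 + 196]
  = √453
  ≈ 21.28

21.28


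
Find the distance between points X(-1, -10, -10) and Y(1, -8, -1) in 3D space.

d = √[(x₂-x₁)² + (y₂-y₁)² + (z₂-z₁)²]
  = √[2² + 2² + 9²]
  = √[4 + 4 + 81]
  = √89
  ≈ 9.434

9.434


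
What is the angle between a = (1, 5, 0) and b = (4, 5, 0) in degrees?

a·b = 1·4 + 5·5 + 0·0 = 4 + 25 + 0 = 29
|a| = √(1² + 5² + 0²) = √26 ≈ 5.099
|b| = √(4² + 5² + 0²) = √41 ≈ 6.403
cos θ = (a·b)/(|a||b|) = 29/(5.099·6.403) ≈ 0.8882
θ = arccos(0.8882) ≈ 27.35°

27.35°


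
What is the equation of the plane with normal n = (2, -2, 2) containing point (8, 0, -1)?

The plane through P with normal n = (a, b, c) satisfies n·(r - P) = 0,
i.e. ax + by + cz = a·x₀ + b·y₀ + c·z₀.
d = 2·8 + (-2)·0 + 2·(-1)
  = 16 + 0 - 2
  = 14
Equation: 2x - 2y + 2z = 14

2x - 2y + 2z = 14


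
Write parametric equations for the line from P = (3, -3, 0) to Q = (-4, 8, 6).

Direction vector d = Q - P = (-4 - 3, 8 + 3, 6 + 0) = (-7, 11, 6)
Parametric form r = P + t·d:
x = 3 - 7t, y = -3 + 11t, z = 0 + 6t

x = 3 - 7t, y = -3 + 11t, z = 0 + 6t


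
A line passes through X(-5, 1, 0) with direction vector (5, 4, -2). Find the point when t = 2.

P(t) = X + t·d
  = (-5 + 5·2, 1 + 4·2, 0 + (-2)·2)
  = (-5 + 10, 1 + 8, 0 - 4)
  = (5, 9, -4)

(5, 9, -4)


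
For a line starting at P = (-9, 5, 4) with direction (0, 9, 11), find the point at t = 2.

P(t) = P + t·d
  = (-9 + 0·2, 5 + 9·2, 4 + 11·2)
  = (-9 + 0, 5 + 18, 4 + 22)
  = (-9, 23, 26)

(-9, 23, 26)


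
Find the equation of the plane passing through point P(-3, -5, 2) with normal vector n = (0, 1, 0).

The plane through P with normal n = (a, b, c) satisfies n·(r - P) = 0,
i.e. ax + by + cz = a·x₀ + b·y₀ + c·z₀.
d = 0·(-3) + 1·(-5) + 0·2
  = 0 - 5 + 0
  = -5
Equation: y = -5

y = -5


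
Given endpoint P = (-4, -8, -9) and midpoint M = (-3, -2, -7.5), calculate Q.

Q = 2M - P
  = (2·(-3) - (-4), 2·(-2) - (-8), 2·(-7.5) - (-9))
  = (-6 + 4, -4 + 8, -15 + 9)
  = (-2, 4, -6)

(-2, 4, -6)


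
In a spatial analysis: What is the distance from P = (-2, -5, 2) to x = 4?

distance = |a·x₀ + b·y₀ + c·z₀ - d| / √(a² + b² + c²)
  = |1·(-2) + 0·(-5) + 0·2 - 4| / √(1² + 0² + 0²)
  = |-2 + 0 + 0 - 4| / √(1 + 0 + 0)
  = |-6| / √1
  = 6 / 1
  ≈ 6

6


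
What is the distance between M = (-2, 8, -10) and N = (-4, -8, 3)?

d = √[(x₂-x₁)² + (y₂-y₁)² + (z₂-z₁)²]
  = √[(-2)² + (-16)² + 13²]
  = √[4 + 256 + 169]
  = √429
  ≈ 20.71

20.71


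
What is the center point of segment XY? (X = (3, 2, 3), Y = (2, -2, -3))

M = ((x₁+x₂)/2, (y₁+y₂)/2, (z₁+z₂)/2)
  = ((3 + 2)/2, (2 - 2)/2, (3 - 3)/2)
  = (5/2, 0/2, 0/2)
  = (2.5, 0, 0)

(2.5, 0, 0)


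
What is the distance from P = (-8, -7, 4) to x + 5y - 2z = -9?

distance = |a·x₀ + b·y₀ + c·z₀ - d| / √(a² + b² + c²)
  = |1·(-8) + 5·(-7) + (-2)·4 - (-9)| / √(1² + 5² + (-2)²)
  = |-8 - 35 - 8 + 9| / √(1 + 25 + 4)
  = |-42| / √30
  = 42 / 5.477
  ≈ 7.668

7.668


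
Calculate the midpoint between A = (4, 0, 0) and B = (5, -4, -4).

M = ((x₁+x₂)/2, (y₁+y₂)/2, (z₁+z₂)/2)
  = ((4 + 5)/2, (0 - 4)/2, (0 - 4)/2)
  = (9/2, -4/2, -4/2)
  = (4.5, -2, -2)

(4.5, -2, -2)


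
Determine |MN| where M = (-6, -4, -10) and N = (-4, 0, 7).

d = √[(x₂-x₁)² + (y₂-y₁)² + (z₂-z₁)²]
  = √[2² + 4² + 17²]
  = √[4 + 16 + 289]
  = √309
  ≈ 17.58

17.58


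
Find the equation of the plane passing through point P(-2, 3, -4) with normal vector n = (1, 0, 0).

The plane through P with normal n = (a, b, c) satisfies n·(r - P) = 0,
i.e. ax + by + cz = a·x₀ + b·y₀ + c·z₀.
d = 1·(-2) + 0·3 + 0·(-4)
  = -2 + 0 + 0
  = -2
Equation: x = -2

x = -2


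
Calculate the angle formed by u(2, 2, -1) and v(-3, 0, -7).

u·v = 2·(-3) + 2·0 + (-1)·(-7) = -6 + 0 + 7 = 1
|u| = √(2² + 2² + (-1)²) = √9 ≈ 3
|v| = √((-3)² + 0² + (-7)²) = √58 ≈ 7.616
cos θ = (u·v)/(|u||v|) = 1/(3·7.616) ≈ 0.04377
θ = arccos(0.04377) ≈ 87.49°

87.49°


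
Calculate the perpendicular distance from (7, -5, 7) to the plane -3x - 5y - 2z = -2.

distance = |a·x₀ + b·y₀ + c·z₀ - d| / √(a² + b² + c²)
  = |(-3)·7 + (-5)·(-5) + (-2)·7 - (-2)| / √((-3)² + (-5)² + (-2)²)
  = |-21 + 25 - 14 + 2| / √(9 + 25 + 4)
  = |-8| / √38
  = 8 / 6.164
  ≈ 1.298

1.298


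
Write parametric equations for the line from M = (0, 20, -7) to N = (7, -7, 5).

Direction vector d = N - M = (7 + 0, -7 - 20, 5 + 7) = (7, -27, 12)
Parametric form r = M + t·d:
x = 0 + 7t, y = 20 - 27t, z = -7 + 12t

x = 0 + 7t, y = 20 - 27t, z = -7 + 12t


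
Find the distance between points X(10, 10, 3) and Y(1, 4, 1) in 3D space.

d = √[(x₂-x₁)² + (y₂-y₁)² + (z₂-z₁)²]
  = √[(-9)² + (-6)² + (-2)²]
  = √[81 + 36 + 4]
  = √121
  ≈ 11

11


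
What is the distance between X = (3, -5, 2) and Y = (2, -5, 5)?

d = √[(x₂-x₁)² + (y₂-y₁)² + (z₂-z₁)²]
  = √[(-1)² + 0² + 3²]
  = √[1 + 0 + 9]
  = √10
  ≈ 3.162

3.162


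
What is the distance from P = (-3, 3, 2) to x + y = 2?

distance = |a·x₀ + b·y₀ + c·z₀ - d| / √(a² + b² + c²)
  = |1·(-3) + 1·3 + 0·2 - 2| / √(1² + 1² + 0²)
  = |-3 + 3 + 0 - 2| / √(1 + 1 + 0)
  = |-2| / √2
  = 2 / 1.414
  ≈ 1.414

1.414


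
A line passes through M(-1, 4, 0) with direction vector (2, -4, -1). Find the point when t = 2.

P(t) = M + t·d
  = (-1 + 2·2, 4 + (-4)·2, 0 + (-1)·2)
  = (-1 + 4, 4 - 8, 0 - 2)
  = (3, -4, -2)

(3, -4, -2)


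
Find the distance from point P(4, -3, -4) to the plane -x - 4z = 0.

distance = |a·x₀ + b·y₀ + c·z₀ - d| / √(a² + b² + c²)
  = |(-1)·4 + 0·(-3) + (-4)·(-4) - 0| / √((-1)² + 0² + (-4)²)
  = |-4 + 0 + 16 + 0| / √(1 + 0 + 16)
  = |12| / √17
  = 12 / 4.123
  ≈ 2.91

2.91


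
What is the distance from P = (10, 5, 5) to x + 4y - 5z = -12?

distance = |a·x₀ + b·y₀ + c·z₀ - d| / √(a² + b² + c²)
  = |1·10 + 4·5 + (-5)·5 - (-12)| / √(1² + 4² + (-5)²)
  = |10 + 20 - 25 + 12| / √(1 + 16 + 25)
  = |17| / √42
  = 17 / 6.481
  ≈ 2.623

2.623


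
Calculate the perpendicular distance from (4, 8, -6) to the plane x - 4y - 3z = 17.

distance = |a·x₀ + b·y₀ + c·z₀ - d| / √(a² + b² + c²)
  = |1·4 + (-4)·8 + (-3)·(-6) - 17| / √(1² + (-4)² + (-3)²)
  = |4 - 32 + 18 - 17| / √(1 + 16 + 9)
  = |-27| / √26
  = 27 / 5.099
  ≈ 5.295

5.295


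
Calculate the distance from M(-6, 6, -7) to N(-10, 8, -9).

d = √[(x₂-x₁)² + (y₂-y₁)² + (z₂-z₁)²]
  = √[(-4)² + 2² + (-2)²]
  = √[16 + 4 + 4]
  = √24
  ≈ 4.899

4.899


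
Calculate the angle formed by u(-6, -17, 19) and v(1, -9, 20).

u·v = (-6)·1 + (-17)·(-9) + 19·20 = -6 + 153 + 380 = 527
|u| = √((-6)² + (-17)² + 19²) = √686 ≈ 26.19
|v| = √(1² + (-9)² + 20²) = √482 ≈ 21.95
cos θ = (u·v)/(|u||v|) = 527/(26.19·21.95) ≈ 0.9165
θ = arccos(0.9165) ≈ 23.58°

23.58°


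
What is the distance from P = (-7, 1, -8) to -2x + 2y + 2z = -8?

distance = |a·x₀ + b·y₀ + c·z₀ - d| / √(a² + b² + c²)
  = |(-2)·(-7) + 2·1 + 2·(-8) - (-8)| / √((-2)² + 2² + 2²)
  = |14 + 2 - 16 + 8| / √(4 + 4 + 4)
  = |8| / √12
  = 8 / 3.464
  ≈ 2.309

2.309


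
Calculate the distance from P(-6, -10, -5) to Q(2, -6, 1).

d = √[(x₂-x₁)² + (y₂-y₁)² + (z₂-z₁)²]
  = √[8² + 4² + 6²]
  = √[64 + 16 + 36]
  = √116
  ≈ 10.77

10.77


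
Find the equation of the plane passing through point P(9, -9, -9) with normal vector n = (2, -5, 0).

The plane through P with normal n = (a, b, c) satisfies n·(r - P) = 0,
i.e. ax + by + cz = a·x₀ + b·y₀ + c·z₀.
d = 2·9 + (-5)·(-9) + 0·(-9)
  = 18 + 45 + 0
  = 63
Equation: 2x - 5y = 63

2x - 5y = 63


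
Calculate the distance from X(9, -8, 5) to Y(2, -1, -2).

d = √[(x₂-x₁)² + (y₂-y₁)² + (z₂-z₁)²]
  = √[(-7)² + 7² + (-7)²]
  = √[49 + 49 + 49]
  = √147
  ≈ 12.12

12.12


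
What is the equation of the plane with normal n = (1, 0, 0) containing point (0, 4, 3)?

The plane through P with normal n = (a, b, c) satisfies n·(r - P) = 0,
i.e. ax + by + cz = a·x₀ + b·y₀ + c·z₀.
d = 1·0 + 0·4 + 0·3
  = 0 + 0 + 0
  = 0
Equation: x = 0

x = 0


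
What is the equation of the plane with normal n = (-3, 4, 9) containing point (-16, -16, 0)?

The plane through P with normal n = (a, b, c) satisfies n·(r - P) = 0,
i.e. ax + by + cz = a·x₀ + b·y₀ + c·z₀.
d = (-3)·(-16) + 4·(-16) + 9·0
  = 48 - 64 + 0
  = -16
Equation: -3x + 4y + 9z = -16

-3x + 4y + 9z = -16


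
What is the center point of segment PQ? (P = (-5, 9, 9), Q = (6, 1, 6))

M = ((x₁+x₂)/2, (y₁+y₂)/2, (z₁+z₂)/2)
  = ((-5 + 6)/2, (9 + 1)/2, (9 + 6)/2)
  = (1/2, 10/2, 15/2)
  = (0.5, 5, 7.5)

(0.5, 5, 7.5)


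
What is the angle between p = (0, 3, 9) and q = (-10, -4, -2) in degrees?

p·q = 0·(-10) + 3·(-4) + 9·(-2) = 0 - 12 - 18 = -30
|p| = √(0² + 3² + 9²) = √90 ≈ 9.487
|q| = √((-10)² + (-4)² + (-2)²) = √120 ≈ 10.95
cos θ = (p·q)/(|p||q|) = -30/(9.487·10.95) ≈ -0.2887
θ = arccos(-0.2887) ≈ 106.8°

106.8°


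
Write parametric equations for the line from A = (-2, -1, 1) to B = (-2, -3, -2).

Direction vector d = B - A = (-2 + 2, -3 + 1, -2 - 1) = (0, -2, -3)
Parametric form r = A + t·d:
x = -2, y = -1 - 2t, z = 1 - 3t

x = -2, y = -1 - 2t, z = 1 - 3t


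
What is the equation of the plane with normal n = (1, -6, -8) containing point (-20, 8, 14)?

The plane through P with normal n = (a, b, c) satisfies n·(r - P) = 0,
i.e. ax + by + cz = a·x₀ + b·y₀ + c·z₀.
d = 1·(-20) + (-6)·8 + (-8)·14
  = -20 - 48 - 112
  = -180
Equation: x - 6y - 8z = -180

x - 6y - 8z = -180


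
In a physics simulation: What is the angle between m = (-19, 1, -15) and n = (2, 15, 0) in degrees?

m·n = (-19)·2 + 1·15 + (-15)·0 = -38 + 15 + 0 = -23
|m| = √((-19)² + 1² + (-15)²) = √587 ≈ 24.23
|n| = √(2² + 15² + 0²) = √229 ≈ 15.13
cos θ = (m·n)/(|m||n|) = -23/(24.23·15.13) ≈ -0.06273
θ = arccos(-0.06273) ≈ 93.6°

93.6°


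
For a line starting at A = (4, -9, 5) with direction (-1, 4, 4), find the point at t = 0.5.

P(t) = A + t·d
  = (4 + (-1)·0.5, -9 + 4·0.5, 5 + 4·0.5)
  = (4 - 0.5, -9 + 2, 5 + 2)
  = (3.5, -7, 7)

(3.5, -7, 7)


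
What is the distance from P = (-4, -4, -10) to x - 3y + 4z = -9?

distance = |a·x₀ + b·y₀ + c·z₀ - d| / √(a² + b² + c²)
  = |1·(-4) + (-3)·(-4) + 4·(-10) - (-9)| / √(1² + (-3)² + 4²)
  = |-4 + 12 - 40 + 9| / √(1 + 9 + 16)
  = |-23| / √26
  = 23 / 5.099
  ≈ 4.511

4.511


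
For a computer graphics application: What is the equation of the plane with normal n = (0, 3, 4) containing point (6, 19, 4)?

The plane through P with normal n = (a, b, c) satisfies n·(r - P) = 0,
i.e. ax + by + cz = a·x₀ + b·y₀ + c·z₀.
d = 0·6 + 3·19 + 4·4
  = 0 + 57 + 16
  = 73
Equation: 3y + 4z = 73

3y + 4z = 73


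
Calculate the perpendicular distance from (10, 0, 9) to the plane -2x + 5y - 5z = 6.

distance = |a·x₀ + b·y₀ + c·z₀ - d| / √(a² + b² + c²)
  = |(-2)·10 + 5·0 + (-5)·9 - 6| / √((-2)² + 5² + (-5)²)
  = |-20 + 0 - 45 - 6| / √(4 + 25 + 25)
  = |-71| / √54
  = 71 / 7.348
  ≈ 9.662

9.662


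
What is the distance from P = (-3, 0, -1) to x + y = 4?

distance = |a·x₀ + b·y₀ + c·z₀ - d| / √(a² + b² + c²)
  = |1·(-3) + 1·0 + 0·(-1) - 4| / √(1² + 1² + 0²)
  = |-3 + 0 + 0 - 4| / √(1 + 1 + 0)
  = |-7| / √2
  = 7 / 1.414
  ≈ 4.95

4.95


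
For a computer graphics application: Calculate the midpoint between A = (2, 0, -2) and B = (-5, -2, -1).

M = ((x₁+x₂)/2, (y₁+y₂)/2, (z₁+z₂)/2)
  = ((2 - 5)/2, (0 - 2)/2, (-2 - 1)/2)
  = (-3/2, -2/2, -3/2)
  = (-1.5, -1, -1.5)

(-1.5, -1, -1.5)


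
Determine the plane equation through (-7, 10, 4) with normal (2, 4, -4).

The plane through P with normal n = (a, b, c) satisfies n·(r - P) = 0,
i.e. ax + by + cz = a·x₀ + b·y₀ + c·z₀.
d = 2·(-7) + 4·10 + (-4)·4
  = -14 + 40 - 16
  = 10
Equation: 2x + 4y - 4z = 10

2x + 4y - 4z = 10


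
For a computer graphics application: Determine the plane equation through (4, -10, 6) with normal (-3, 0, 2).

The plane through P with normal n = (a, b, c) satisfies n·(r - P) = 0,
i.e. ax + by + cz = a·x₀ + b·y₀ + c·z₀.
d = (-3)·4 + 0·(-10) + 2·6
  = -12 + 0 + 12
  = 0
Equation: -3x + 2z = 0

-3x + 2z = 0


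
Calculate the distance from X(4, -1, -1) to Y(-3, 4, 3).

d = √[(x₂-x₁)² + (y₂-y₁)² + (z₂-z₁)²]
  = √[(-7)² + 5² + 4²]
  = √[49 + 25 + 16]
  = √90
  ≈ 9.487

9.487


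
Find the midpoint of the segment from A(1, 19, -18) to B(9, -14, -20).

M = ((x₁+x₂)/2, (y₁+y₂)/2, (z₁+z₂)/2)
  = ((1 + 9)/2, (19 - 14)/2, (-18 - 20)/2)
  = (10/2, 5/2, -38/2)
  = (5, 2.5, -19)

(5, 2.5, -19)


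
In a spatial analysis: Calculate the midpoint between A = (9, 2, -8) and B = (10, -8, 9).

M = ((x₁+x₂)/2, (y₁+y₂)/2, (z₁+z₂)/2)
  = ((9 + 10)/2, (2 - 8)/2, (-8 + 9)/2)
  = (19/2, -6/2, 1/2)
  = (9.5, -3, 0.5)

(9.5, -3, 0.5)


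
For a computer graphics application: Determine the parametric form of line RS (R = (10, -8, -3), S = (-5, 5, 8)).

Direction vector d = S - R = (-5 - 10, 5 + 8, 8 + 3) = (-15, 13, 11)
Parametric form r = R + t·d:
x = 10 - 15t, y = -8 + 13t, z = -3 + 11t

x = 10 - 15t, y = -8 + 13t, z = -3 + 11t


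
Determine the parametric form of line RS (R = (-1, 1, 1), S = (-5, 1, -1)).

Direction vector d = S - R = (-5 + 1, 1 - 1, -1 - 1) = (-4, 0, -2)
Parametric form r = R + t·d:
x = -1 - 4t, y = 1, z = 1 - 2t

x = -1 - 4t, y = 1, z = 1 - 2t


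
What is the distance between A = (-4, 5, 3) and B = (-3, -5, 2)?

d = √[(x₂-x₁)² + (y₂-y₁)² + (z₂-z₁)²]
  = √[1² + (-10)² + (-1)²]
  = √[1 + 100 + 1]
  = √102
  ≈ 10.1

10.1


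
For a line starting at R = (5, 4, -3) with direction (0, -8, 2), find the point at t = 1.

P(t) = R + t·d
  = (5 + 0·1, 4 + (-8)·1, -3 + 2·1)
  = (5 + 0, 4 - 8, -3 + 2)
  = (5, -4, -1)

(5, -4, -1)


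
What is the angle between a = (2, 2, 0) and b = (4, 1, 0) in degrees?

a·b = 2·4 + 2·1 + 0·0 = 8 + 2 + 0 = 10
|a| = √(2² + 2² + 0²) = √8 ≈ 2.828
|b| = √(4² + 1² + 0²) = √17 ≈ 4.123
cos θ = (a·b)/(|a||b|) = 10/(2.828·4.123) ≈ 0.8575
θ = arccos(0.8575) ≈ 30.96°

30.96°


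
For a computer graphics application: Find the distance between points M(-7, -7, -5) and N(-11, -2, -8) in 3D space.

d = √[(x₂-x₁)² + (y₂-y₁)² + (z₂-z₁)²]
  = √[(-4)² + 5² + (-3)²]
  = √[16 + 25 + 9]
  = √50
  ≈ 7.071

7.071


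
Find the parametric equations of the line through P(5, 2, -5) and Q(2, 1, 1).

Direction vector d = Q - P = (2 - 5, 1 - 2, 1 + 5) = (-3, -1, 6)
Parametric form r = P + t·d:
x = 5 - 3t, y = 2 - t, z = -5 + 6t

x = 5 - 3t, y = 2 - t, z = -5 + 6t


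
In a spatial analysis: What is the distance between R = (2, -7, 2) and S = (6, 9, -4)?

d = √[(x₂-x₁)² + (y₂-y₁)² + (z₂-z₁)²]
  = √[4² + 16² + (-6)²]
  = √[16 + 256 + 36]
  = √308
  ≈ 17.55

17.55


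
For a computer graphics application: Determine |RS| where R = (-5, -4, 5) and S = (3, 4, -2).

d = √[(x₂-x₁)² + (y₂-y₁)² + (z₂-z₁)²]
  = √[8² + 8² + (-7)²]
  = √[64 + 64 + 49]
  = √177
  ≈ 13.3

13.3


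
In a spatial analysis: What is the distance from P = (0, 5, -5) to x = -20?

distance = |a·x₀ + b·y₀ + c·z₀ - d| / √(a² + b² + c²)
  = |1·0 + 0·5 + 0·(-5) - (-20)| / √(1² + 0² + 0²)
  = |0 + 0 + 0 + 20| / √(1 + 0 + 0)
  = |20| / √1
  = 20 / 1
  ≈ 20

20


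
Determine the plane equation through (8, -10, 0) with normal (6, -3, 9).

The plane through P with normal n = (a, b, c) satisfies n·(r - P) = 0,
i.e. ax + by + cz = a·x₀ + b·y₀ + c·z₀.
d = 6·8 + (-3)·(-10) + 9·0
  = 48 + 30 + 0
  = 78
Equation: 6x - 3y + 9z = 78

6x - 3y + 9z = 78


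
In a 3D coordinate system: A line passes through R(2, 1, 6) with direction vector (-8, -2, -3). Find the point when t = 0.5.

P(t) = R + t·d
  = (2 + (-8)·0.5, 1 + (-2)·0.5, 6 + (-3)·0.5)
  = (2 - 4, 1 - 1, 6 - 1.5)
  = (-2, 0, 4.5)

(-2, 0, 4.5)


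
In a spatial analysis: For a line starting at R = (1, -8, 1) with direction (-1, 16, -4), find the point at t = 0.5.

P(t) = R + t·d
  = (1 + (-1)·0.5, -8 + 16·0.5, 1 + (-4)·0.5)
  = (1 - 0.5, -8 + 8, 1 - 2)
  = (0.5, 0, -1)

(0.5, 0, -1)


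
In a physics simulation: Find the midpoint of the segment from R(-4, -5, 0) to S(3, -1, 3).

M = ((x₁+x₂)/2, (y₁+y₂)/2, (z₁+z₂)/2)
  = ((-4 + 3)/2, (-5 - 1)/2, (0 + 3)/2)
  = (-1/2, -6/2, 3/2)
  = (-0.5, -3, 1.5)

(-0.5, -3, 1.5)


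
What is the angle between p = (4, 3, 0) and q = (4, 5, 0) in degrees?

p·q = 4·4 + 3·5 + 0·0 = 16 + 15 + 0 = 31
|p| = √(4² + 3² + 0²) = √25 ≈ 5
|q| = √(4² + 5² + 0²) = √41 ≈ 6.403
cos θ = (p·q)/(|p||q|) = 31/(5·6.403) ≈ 0.9683
θ = arccos(0.9683) ≈ 14.47°

14.47°


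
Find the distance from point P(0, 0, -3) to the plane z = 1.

distance = |a·x₀ + b·y₀ + c·z₀ - d| / √(a² + b² + c²)
  = |0·0 + 0·0 + 1·(-3) - 1| / √(0² + 0² + 1²)
  = |0 + 0 - 3 - 1| / √(0 + 0 + 1)
  = |-4| / √1
  = 4 / 1
  ≈ 4

4


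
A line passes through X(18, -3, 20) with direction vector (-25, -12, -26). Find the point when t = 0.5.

P(t) = X + t·d
  = (18 + (-25)·0.5, -3 + (-12)·0.5, 20 + (-26)·0.5)
  = (18 - 12.5, -3 - 6, 20 - 13)
  = (5.5, -9, 7)

(5.5, -9, 7)


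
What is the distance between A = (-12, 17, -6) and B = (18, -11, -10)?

d = √[(x₂-x₁)² + (y₂-y₁)² + (z₂-z₁)²]
  = √[30² + (-28)² + (-4)²]
  = √[900 + 784 + 16]
  = √1700
  ≈ 41.23

41.23


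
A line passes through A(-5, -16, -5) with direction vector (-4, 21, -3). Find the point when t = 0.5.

P(t) = A + t·d
  = (-5 + (-4)·0.5, -16 + 21·0.5, -5 + (-3)·0.5)
  = (-5 - 2, -16 + 10.5, -5 - 1.5)
  = (-7, -5.5, -6.5)

(-7, -5.5, -6.5)


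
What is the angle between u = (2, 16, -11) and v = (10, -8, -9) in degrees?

u·v = 2·10 + 16·(-8) + (-11)·(-9) = 20 - 128 + 99 = -9
|u| = √(2² + 16² + (-11)²) = √381 ≈ 19.52
|v| = √(10² + (-8)² + (-9)²) = √245 ≈ 15.65
cos θ = (u·v)/(|u||v|) = -9/(19.52·15.65) ≈ -0.02946
θ = arccos(-0.02946) ≈ 91.69°

91.69°


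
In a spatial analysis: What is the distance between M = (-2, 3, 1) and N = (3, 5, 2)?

d = √[(x₂-x₁)² + (y₂-y₁)² + (z₂-z₁)²]
  = √[5² + 2² + 1²]
  = √[25 + 4 + 1]
  = √30
  ≈ 5.477

5.477


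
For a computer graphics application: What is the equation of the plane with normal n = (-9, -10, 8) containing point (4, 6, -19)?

The plane through P with normal n = (a, b, c) satisfies n·(r - P) = 0,
i.e. ax + by + cz = a·x₀ + b·y₀ + c·z₀.
d = (-9)·4 + (-10)·6 + 8·(-19)
  = -36 - 60 - 152
  = -248
Equation: -9x - 10y + 8z = -248

-9x - 10y + 8z = -248


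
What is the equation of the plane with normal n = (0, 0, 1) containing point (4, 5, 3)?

The plane through P with normal n = (a, b, c) satisfies n·(r - P) = 0,
i.e. ax + by + cz = a·x₀ + b·y₀ + c·z₀.
d = 0·4 + 0·5 + 1·3
  = 0 + 0 + 3
  = 3
Equation: z = 3

z = 3
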